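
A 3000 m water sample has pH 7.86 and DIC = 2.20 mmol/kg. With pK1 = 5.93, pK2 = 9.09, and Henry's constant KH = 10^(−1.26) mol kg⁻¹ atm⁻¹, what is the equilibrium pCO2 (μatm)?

pCO2 = 439 μatm

α₀ = 1 / (1 + K1/[H⁺] + K1K2/[H⁺]²) = 1 / (1 + 10^+1.93 + 10^+0.70)
   = 1 / (1 + 85.114 + 5.0119) = 1/91.126 = 0.01097
[CO2*] = α₀ × DIC = 0.01097 × 2.20 = 0.02414 mmol/kg
pCO2 = [CO2*]/KH = 2.414×10^-5 / 5.495×10^-2 = 439 μatm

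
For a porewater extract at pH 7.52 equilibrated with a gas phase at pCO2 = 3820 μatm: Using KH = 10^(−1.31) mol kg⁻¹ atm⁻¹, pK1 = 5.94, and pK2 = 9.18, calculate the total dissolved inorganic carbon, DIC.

DIC = 7.46 mmol/kg

[CO2*] = KH · pCO2 = 10^(−1.31) × 3820×10^-6 = 1.871×10^-4 mol/kg
α₀ = 1/(1 + K1/[H⁺] + K1K2/[H⁺]²) = 1/(1 + 10^+1.58 + 10^-0.08) = 0.02509
DIC = [CO2*]/α₀ = 1.871×10^-4 / 0.02509 = 7.46 mmol/kg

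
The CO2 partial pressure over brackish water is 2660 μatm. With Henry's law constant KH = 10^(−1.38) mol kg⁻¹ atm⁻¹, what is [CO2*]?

KH = 10^(−1.38) = 4.169×10^-2 mol kg⁻¹ atm⁻¹
[CO2*] = KH · pCO2 = 4.169×10^-2 × 2660×10^-6 atm = 1.11×10^-4 mol/kg

[CO2*] = 111 μmol/kg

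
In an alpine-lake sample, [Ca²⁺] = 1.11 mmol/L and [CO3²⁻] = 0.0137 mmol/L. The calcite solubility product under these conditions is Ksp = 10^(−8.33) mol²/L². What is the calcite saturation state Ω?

Ksp = 10^(−8.33) = 4.677×10^-9
Ω = [Ca²⁺][CO3²⁻]/Ksp = (1.11×10^-3)(0.0137×10^-3) / 4.677×10^-9 = 3.25

Ω = 3.25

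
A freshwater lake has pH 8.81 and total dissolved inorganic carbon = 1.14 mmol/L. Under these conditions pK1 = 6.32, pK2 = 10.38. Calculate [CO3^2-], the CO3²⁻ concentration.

[CO3²⁻] = 0.0298 mmol/L

α₂ = 1 / (1 + [H⁺]/K2 + [H⁺]²/(K1K2)) = 1 / (1 + 10^+1.57 + 10^-0.92)
   = 1 / (1 + 37.154 + 0.12023) = 1/38.274 = 0.02613
[CO3²⁻] = α₂ × DIC = 0.02613 × 1.14 = 0.0298 mmol/L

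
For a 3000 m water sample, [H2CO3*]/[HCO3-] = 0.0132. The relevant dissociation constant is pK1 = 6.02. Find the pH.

pH = 7.90

From K1 = [H⁺][HCO3-]/[H2CO3*]:  pH = pK1 − log₁₀([H2CO3*]/[HCO3-])
log₁₀(0.0132) = -1.879
pH = 6.02 − (-1.879) = 7.90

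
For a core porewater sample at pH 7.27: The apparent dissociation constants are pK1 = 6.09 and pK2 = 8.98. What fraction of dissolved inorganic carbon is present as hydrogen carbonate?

α₁ = 0.921

α₁ = 1 / (1 + [H⁺]/K1 + K2/[H⁺]) = 1 / (1 + 10^-1.18 + 10^-1.71)
   = 1 / (1 + 0.066069 + 0.019498) = 1/1.0856 = 0.9212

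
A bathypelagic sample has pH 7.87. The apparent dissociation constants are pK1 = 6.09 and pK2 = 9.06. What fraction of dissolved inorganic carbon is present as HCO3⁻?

α₁ = 0.925

α₁ = 1 / (1 + [H⁺]/K1 + K2/[H⁺]) = 1 / (1 + 10^-1.78 + 10^-1.19)
   = 1 / (1 + 0.016596 + 0.064565) = 1/1.0812 = 0.9249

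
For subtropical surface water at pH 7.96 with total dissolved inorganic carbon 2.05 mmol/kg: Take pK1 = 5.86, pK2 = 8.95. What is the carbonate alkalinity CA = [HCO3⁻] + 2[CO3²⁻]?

CA = [HCO3⁻] + 2[CO3²⁻] = (α₁ + 2α₂)·DIC
At pH 7.96: [H⁺]/K1 = 10^-2.10 = 0.0079433, K2/[H⁺] = 10^-0.99 = 0.10233
α₁ = 1/(1 + 0.0079433 + 0.10233) = 1/1.1103 = 0.9007; α₂ = α₁·K2/[H⁺] = 0.09217
α₁ + 2α₂ = 1.0850
CA = 1.0850 × 2.05 = 2.22 mmol/kg

CA = 2.22 mmol/kg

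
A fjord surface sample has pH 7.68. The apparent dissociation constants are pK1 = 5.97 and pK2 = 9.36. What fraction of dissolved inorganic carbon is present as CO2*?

α₀ = 0.0187

α₀ = 1 / (1 + K1/[H⁺] + K1K2/[H⁺]²) = 1 / (1 + 10^+1.71 + 10^+0.03)
   = 1 / (1 + 51.286 + 1.0715) = 1/53.358 = 0.01874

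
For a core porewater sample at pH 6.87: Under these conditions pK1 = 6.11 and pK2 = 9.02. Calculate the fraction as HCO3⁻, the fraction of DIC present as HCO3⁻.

α₁ = 1 / (1 + [H⁺]/K1 + K2/[H⁺]) = 1 / (1 + 10^-0.76 + 10^-2.15)
   = 1 / (1 + 0.17378 + 0.0070795) = 1/1.1809 = 0.8468

α₁ = 0.847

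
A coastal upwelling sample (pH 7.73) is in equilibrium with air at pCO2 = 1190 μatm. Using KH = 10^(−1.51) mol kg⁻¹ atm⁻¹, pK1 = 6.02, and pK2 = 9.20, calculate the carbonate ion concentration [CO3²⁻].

[CO2*] = KH · pCO2 = 10^(−1.51) × 1190×10^-6 = 3.677×10^-5 mol/kg
α₀ = 1/(1 + K1/[H⁺] + K1K2/[H⁺]²) = 1/(1 + 10^+1.71 + 10^+0.24) = 0.01851
DIC = [CO2*]/α₀ = 3.677×10^-5 / 0.01851 = 1.987 mmol/kg
[CO3²⁻] = α₂·DIC; α₂ = 0.03217, so [CO3²⁻] = 0.03217 × 1.987 = 0.0639 mmol/kg

[CO3²⁻] = 0.0639 mmol/kg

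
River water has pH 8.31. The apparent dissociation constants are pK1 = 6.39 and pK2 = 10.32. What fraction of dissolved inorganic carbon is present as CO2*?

α₀ = 0.0118

α₀ = 1 / (1 + K1/[H⁺] + K1K2/[H⁺]²) = 1 / (1 + 10^+1.92 + 10^-0.09)
   = 1 / (1 + 83.176 + 0.81283) = 1/84.989 = 0.01177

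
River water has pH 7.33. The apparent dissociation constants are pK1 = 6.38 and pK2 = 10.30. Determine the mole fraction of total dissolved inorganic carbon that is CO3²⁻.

α₂ = 0.000962

α₂ = 1 / (1 + [H⁺]/K2 + [H⁺]²/(K1K2)) = 1 / (1 + 10^+2.97 + 10^+2.02)
   = 1 / (1 + 933.25 + 104.71) = 1/1039.0 = 0.0009625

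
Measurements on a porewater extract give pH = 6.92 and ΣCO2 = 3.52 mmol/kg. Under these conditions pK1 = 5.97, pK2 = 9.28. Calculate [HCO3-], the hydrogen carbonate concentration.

α₁ = 1 / (1 + [H⁺]/K1 + K2/[H⁺]) = 1 / (1 + 10^-0.95 + 10^-2.36)
   = 1 / (1 + 0.11220 + 0.0043652) = 1/1.1166 = 0.8956
[HCO3⁻] = α₁ × DIC = 0.8956 × 3.52 = 3.15 mmol/kg

[HCO3⁻] = 3.15 mmol/kg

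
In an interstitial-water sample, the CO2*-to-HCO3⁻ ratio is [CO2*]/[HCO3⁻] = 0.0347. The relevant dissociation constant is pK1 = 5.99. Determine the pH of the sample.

From K1 = [H⁺][HCO3⁻]/[CO2*]:  pH = pK1 − log₁₀([CO2*]/[HCO3⁻])
log₁₀(0.0347) = -1.460
pH = 5.99 − (-1.460) = 7.45

pH = 7.45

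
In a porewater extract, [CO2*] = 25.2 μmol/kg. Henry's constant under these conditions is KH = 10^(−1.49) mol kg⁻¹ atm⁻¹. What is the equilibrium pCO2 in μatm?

KH = 10^(−1.49) = 3.236×10^-2 mol kg⁻¹ atm⁻¹
pCO2 = [CO2*]/KH = 25.2×10^-6 / 3.236×10^-2 = 7.79×10^-4 atm = 779 μatm

pCO2 = 779 μatm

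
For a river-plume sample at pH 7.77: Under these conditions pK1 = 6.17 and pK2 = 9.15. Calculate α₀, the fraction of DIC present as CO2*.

α₀ = 1 / (1 + K1/[H⁺] + K1K2/[H⁺]²) = 1 / (1 + 10^+1.60 + 10^+0.22)
   = 1 / (1 + 39.811 + 1.6596) = 1/42.470 = 0.02355

α₀ = 0.0235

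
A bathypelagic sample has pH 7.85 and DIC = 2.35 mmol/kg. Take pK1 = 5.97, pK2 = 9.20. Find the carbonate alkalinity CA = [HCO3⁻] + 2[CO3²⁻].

CA = 2.42 mmol/kg

CA = [HCO3⁻] + 2[CO3²⁻] = (α₁ + 2α₂)·DIC
At pH 7.85: [H⁺]/K1 = 10^-1.88 = 0.013183, K2/[H⁺] = 10^-1.35 = 0.044668
α₁ = 1/(1 + 0.013183 + 0.044668) = 1/1.0579 = 0.9453; α₂ = α₁·K2/[H⁺] = 0.04223
α₁ + 2α₂ = 1.0298
CA = 1.0298 × 2.35 = 2.42 mmol/kg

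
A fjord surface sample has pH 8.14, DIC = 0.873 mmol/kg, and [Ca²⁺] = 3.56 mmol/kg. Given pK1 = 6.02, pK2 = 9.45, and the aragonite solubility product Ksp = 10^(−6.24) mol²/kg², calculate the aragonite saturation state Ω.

α₂ = 1 / (1 + [H⁺]/K2 + [H⁺]²/(K1K2)) = 1 / (1 + 10^+1.31 + 10^-0.81)
   = 1 / (1 + 20.417 + 0.15488) = 1/21.572 = 0.04636
[CO3²⁻] = α₂ × DIC = 0.04636 × 0.873 = 0.04047 mmol/kg
Ksp = 10^(−6.24) = 5.754×10^-7
Ω = [Ca²⁺][CO3²⁻]/Ksp = (3.56×10^-3)(4.047×10^-5) / 5.754×10^-7 = 0.250

Ω = 0.250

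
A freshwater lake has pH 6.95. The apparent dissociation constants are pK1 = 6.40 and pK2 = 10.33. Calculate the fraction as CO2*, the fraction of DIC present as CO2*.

α₀ = 1 / (1 + K1/[H⁺] + K1K2/[H⁺]²) = 1 / (1 + 10^+0.55 + 10^-2.83)
   = 1 / (1 + 3.5481 + 0.0014791) = 1/4.5496 = 0.2198

α₀ = 0.220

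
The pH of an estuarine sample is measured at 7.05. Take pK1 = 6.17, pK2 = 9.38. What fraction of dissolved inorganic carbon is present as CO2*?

α₀ = 1 / (1 + K1/[H⁺] + K1K2/[H⁺]²) = 1 / (1 + 10^+0.88 + 10^-1.45)
   = 1 / (1 + 7.5858 + 0.035481) = 1/8.6213 = 0.1160

α₀ = 0.116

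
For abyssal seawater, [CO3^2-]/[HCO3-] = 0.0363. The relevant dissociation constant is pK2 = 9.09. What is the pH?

From K2 = [H⁺][CO3^2-]/[HCO3-]:  pH = pK2 + log₁₀([CO3^2-]/[HCO3-])
log₁₀(0.0363) = -1.440
pH = 9.09 + (-1.440) = 7.65

pH = 7.65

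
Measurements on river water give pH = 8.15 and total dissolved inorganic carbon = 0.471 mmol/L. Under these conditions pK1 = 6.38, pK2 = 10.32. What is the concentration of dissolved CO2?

[CO2*] = 7.81 μmol/L

α₀ = 1 / (1 + K1/[H⁺] + K1K2/[H⁺]²) = 1 / (1 + 10^+1.77 + 10^-0.40)
   = 1 / (1 + 58.884 + 0.39811) = 1/60.282 = 0.01659
[CO2*] = α₀ × DIC = 0.01659 × 0.471 = 0.00781 mmol/L = 7.81 μmol/L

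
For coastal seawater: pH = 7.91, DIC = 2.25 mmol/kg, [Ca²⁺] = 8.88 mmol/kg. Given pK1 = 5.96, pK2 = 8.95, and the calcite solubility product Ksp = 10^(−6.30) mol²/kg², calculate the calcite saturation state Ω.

α₂ = 1 / (1 + [H⁺]/K2 + [H⁺]²/(K1K2)) = 1 / (1 + 10^+1.04 + 10^-0.91)
   = 1 / (1 + 10.965 + 0.12303) = 1/12.088 = 0.08273
[CO3²⁻] = α₂ × DIC = 0.08273 × 2.25 = 0.1861 mmol/kg
Ksp = 10^(−6.30) = 5.012×10^-7
Ω = [Ca²⁺][CO3²⁻]/Ksp = (8.88×10^-3)(1.861×10^-4) / 5.012×10^-7 = 3.30

Ω = 3.30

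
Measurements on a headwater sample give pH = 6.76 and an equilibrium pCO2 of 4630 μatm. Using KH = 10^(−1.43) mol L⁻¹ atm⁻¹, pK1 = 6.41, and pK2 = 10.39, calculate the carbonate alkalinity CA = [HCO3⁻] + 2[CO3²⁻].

CA = 0.385 mmol/L

[CO2*] = KH · pCO2 = 10^(−1.43) × 4630×10^-6 = 1.720×10^-4 mol/L
α₀ = 1/(1 + K1/[H⁺] + K1K2/[H⁺]²) = 1/(1 + 10^+0.35 + 10^-3.28) = 0.3087
DIC = [CO2*]/α₀ = 1.720×10^-4 / 0.3087 = 0.5572 mmol/L
CA = (α₁ + 2α₂)·DIC = (0.6911 + 2×0.0001620) × 0.5572 = 0.385 mmol/L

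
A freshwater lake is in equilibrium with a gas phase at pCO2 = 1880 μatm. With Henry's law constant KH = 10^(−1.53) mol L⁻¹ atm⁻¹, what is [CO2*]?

KH = 10^(−1.53) = 2.951×10^-2 mol L⁻¹ atm⁻¹
[CO2*] = KH · pCO2 = 2.951×10^-2 × 1880×10^-6 atm = 5.55×10^-5 mol/L

[CO2*] = 55.5 μmol/L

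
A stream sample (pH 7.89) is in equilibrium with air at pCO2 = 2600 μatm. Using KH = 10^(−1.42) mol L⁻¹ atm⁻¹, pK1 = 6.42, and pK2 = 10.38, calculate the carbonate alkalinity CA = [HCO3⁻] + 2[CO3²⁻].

CA = 2.94 mmol/L

[CO2*] = KH · pCO2 = 10^(−1.42) × 2600×10^-6 = 9.885×10^-5 mol/L
α₀ = 1/(1 + K1/[H⁺] + K1K2/[H⁺]²) = 1/(1 + 10^+1.47 + 10^-1.02) = 0.03267
DIC = [CO2*]/α₀ = 9.885×10^-5 / 0.03267 = 3.026 mmol/L
CA = (α₁ + 2α₂)·DIC = (0.9642 + 2×0.003120) × 3.026 = 2.94 mmol/L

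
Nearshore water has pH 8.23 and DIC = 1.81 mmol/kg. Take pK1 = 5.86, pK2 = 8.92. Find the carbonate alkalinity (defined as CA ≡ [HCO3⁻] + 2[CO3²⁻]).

CA = 2.11 mmol/kg

CA = [HCO3⁻] + 2[CO3²⁻] = (α₁ + 2α₂)·DIC
At pH 8.23: [H⁺]/K1 = 10^-2.37 = 0.0042658, K2/[H⁺] = 10^-0.69 = 0.20417
α₁ = 1/(1 + 0.0042658 + 0.20417) = 1/1.2084 = 0.8275; α₂ = α₁·K2/[H⁺] = 0.1690
α₁ + 2α₂ = 1.1654
CA = 1.1654 × 1.81 = 2.11 mmol/kg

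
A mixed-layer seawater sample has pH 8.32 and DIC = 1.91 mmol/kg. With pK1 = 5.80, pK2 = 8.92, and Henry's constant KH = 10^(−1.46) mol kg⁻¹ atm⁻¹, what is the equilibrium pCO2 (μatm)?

pCO2 = 133 μatm

α₀ = 1 / (1 + K1/[H⁺] + K1K2/[H⁺]²) = 1 / (1 + 10^+2.52 + 10^+1.92)
   = 1 / (1 + 331.13 + 83.176) = 1/415.31 = 0.002408
[CO2*] = α₀ × DIC = 0.002408 × 1.91 = 0.004599 mmol/kg = 4.599 μmol/kg
pCO2 = [CO2*]/KH = 4.599×10^-6 / 3.467×10^-2 = 133 μatm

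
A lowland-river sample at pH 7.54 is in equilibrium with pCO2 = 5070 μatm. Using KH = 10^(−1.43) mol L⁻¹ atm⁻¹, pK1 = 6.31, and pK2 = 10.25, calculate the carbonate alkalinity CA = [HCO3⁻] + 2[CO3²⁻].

CA = 3.21 mmol/L

[CO2*] = KH · pCO2 = 10^(−1.43) × 5070×10^-6 = 1.884×10^-4 mol/L
α₀ = 1/(1 + K1/[H⁺] + K1K2/[H⁺]²) = 1/(1 + 10^+1.23 + 10^-1.48) = 0.05551
DIC = [CO2*]/α₀ = 1.884×10^-4 / 0.05551 = 3.394 mmol/L
CA = (α₁ + 2α₂)·DIC = (0.9427 + 2×0.001838) × 3.394 = 3.21 mmol/L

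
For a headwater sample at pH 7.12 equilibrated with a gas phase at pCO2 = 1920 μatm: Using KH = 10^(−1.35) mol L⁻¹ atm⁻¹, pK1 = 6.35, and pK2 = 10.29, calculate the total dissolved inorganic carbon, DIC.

[CO2*] = KH · pCO2 = 10^(−1.35) × 1920×10^-6 = 8.576×10^-5 mol/L
α₀ = 1/(1 + K1/[H⁺] + K1K2/[H⁺]²) = 1/(1 + 10^+0.77 + 10^-2.40) = 0.1451
DIC = [CO2*]/α₀ = 8.576×10^-5 / 0.1451 = 0.591 mmol/L

DIC = 0.591 mmol/L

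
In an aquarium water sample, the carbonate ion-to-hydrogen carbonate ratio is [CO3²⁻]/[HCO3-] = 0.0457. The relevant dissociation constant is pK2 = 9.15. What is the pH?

From K2 = [H⁺][CO3²⁻]/[HCO3-]:  pH = pK2 + log₁₀([CO3²⁻]/[HCO3-])
log₁₀(0.0457) = -1.340
pH = 9.15 + (-1.340) = 7.81

pH = 7.81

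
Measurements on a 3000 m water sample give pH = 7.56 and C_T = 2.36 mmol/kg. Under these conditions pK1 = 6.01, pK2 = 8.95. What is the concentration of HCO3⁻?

[HCO3⁻] = 2.21 mmol/kg

α₁ = 1 / (1 + [H⁺]/K1 + K2/[H⁺]) = 1 / (1 + 10^-1.55 + 10^-1.39)
   = 1 / (1 + 0.028184 + 0.040738) = 1/1.0689 = 0.9355
[HCO3⁻] = α₁ × DIC = 0.9355 × 2.36 = 2.21 mmol/kg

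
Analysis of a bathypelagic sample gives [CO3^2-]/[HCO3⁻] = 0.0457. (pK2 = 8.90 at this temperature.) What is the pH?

From K2 = [H⁺][CO3^2-]/[HCO3⁻]:  pH = pK2 + log₁₀([CO3^2-]/[HCO3⁻])
log₁₀(0.0457) = -1.340
pH = 8.90 + (-1.340) = 7.56

pH = 7.56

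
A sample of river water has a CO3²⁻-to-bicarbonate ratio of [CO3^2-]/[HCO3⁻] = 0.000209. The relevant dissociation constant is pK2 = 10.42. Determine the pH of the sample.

From K2 = [H⁺][CO3^2-]/[HCO3⁻]:  pH = pK2 + log₁₀([CO3^2-]/[HCO3⁻])
log₁₀(0.000209) = -3.680
pH = 10.42 + (-3.680) = 6.74

pH = 6.74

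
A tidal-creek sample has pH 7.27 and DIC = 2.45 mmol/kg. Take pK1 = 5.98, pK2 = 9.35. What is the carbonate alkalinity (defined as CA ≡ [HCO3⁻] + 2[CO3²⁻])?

CA = [HCO3⁻] + 2[CO3²⁻] = (α₁ + 2α₂)·DIC
At pH 7.27: [H⁺]/K1 = 10^-1.29 = 0.051286, K2/[H⁺] = 10^-2.08 = 0.0083176
α₁ = 1/(1 + 0.051286 + 0.0083176) = 1/1.0596 = 0.9437; α₂ = α₁·K2/[H⁺] = 0.007850
α₁ + 2α₂ = 0.9594
CA = 0.9594 × 2.45 = 2.35 mmol/kg

CA = 2.35 mmol/kg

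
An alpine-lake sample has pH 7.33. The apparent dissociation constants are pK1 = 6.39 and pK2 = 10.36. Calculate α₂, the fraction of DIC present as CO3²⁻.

α₂ = 1 / (1 + [H⁺]/K2 + [H⁺]²/(K1K2)) = 1 / (1 + 10^+3.03 + 10^+2.09)
   = 1 / (1 + 1071.5 + 123.03) = 1/1195.5 = 0.0008364

α₂ = 0.000836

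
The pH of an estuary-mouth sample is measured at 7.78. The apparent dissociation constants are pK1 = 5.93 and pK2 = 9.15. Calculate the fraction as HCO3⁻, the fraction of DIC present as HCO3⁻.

α₁ = 1 / (1 + [H⁺]/K1 + K2/[H⁺]) = 1 / (1 + 10^-1.85 + 10^-1.37)
   = 1 / (1 + 0.014125 + 0.042658) = 1/1.0568 = 0.9463

α₁ = 0.946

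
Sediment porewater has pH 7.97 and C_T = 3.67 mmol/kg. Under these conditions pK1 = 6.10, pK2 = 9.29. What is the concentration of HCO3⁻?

[HCO3⁻] = 3.46 mmol/kg

α₁ = 1 / (1 + [H⁺]/K1 + K2/[H⁺]) = 1 / (1 + 10^-1.87 + 10^-1.32)
   = 1 / (1 + 0.013490 + 0.047863) = 1/1.0614 = 0.9422
[HCO3⁻] = α₁ × DIC = 0.9422 × 3.67 = 3.46 mmol/kg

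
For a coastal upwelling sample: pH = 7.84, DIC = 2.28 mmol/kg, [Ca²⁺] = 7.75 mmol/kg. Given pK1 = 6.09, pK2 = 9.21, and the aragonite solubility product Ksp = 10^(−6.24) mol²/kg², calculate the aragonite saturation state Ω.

α₂ = 1 / (1 + [H⁺]/K2 + [H⁺]²/(K1K2)) = 1 / (1 + 10^+1.37 + 10^-0.38)
   = 1 / (1 + 23.442 + 0.41687) = 1/24.859 = 0.04023
[CO3²⁻] = α₂ × DIC = 0.04023 × 2.28 = 0.09172 mmol/kg
Ksp = 10^(−6.24) = 5.754×10^-7
Ω = [Ca²⁺][CO3²⁻]/Ksp = (7.75×10^-3)(9.172×10^-5) / 5.754×10^-7 = 1.24

Ω = 1.24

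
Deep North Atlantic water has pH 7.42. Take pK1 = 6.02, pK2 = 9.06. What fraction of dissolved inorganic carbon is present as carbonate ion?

α₂ = 1 / (1 + [H⁺]/K2 + [H⁺]²/(K1K2)) = 1 / (1 + 10^+1.64 + 10^+0.24)
   = 1 / (1 + 43.652 + 1.7378) = 1/46.389 = 0.02156

α₂ = 0.0216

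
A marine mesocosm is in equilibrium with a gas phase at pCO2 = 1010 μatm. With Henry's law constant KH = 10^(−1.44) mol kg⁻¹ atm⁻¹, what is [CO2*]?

KH = 10^(−1.44) = 3.631×10^-2 mol kg⁻¹ atm⁻¹
[CO2*] = KH · pCO2 = 3.631×10^-2 × 1010×10^-6 atm = 3.67×10^-5 mol/kg

[CO2*] = 36.7 μmol/kg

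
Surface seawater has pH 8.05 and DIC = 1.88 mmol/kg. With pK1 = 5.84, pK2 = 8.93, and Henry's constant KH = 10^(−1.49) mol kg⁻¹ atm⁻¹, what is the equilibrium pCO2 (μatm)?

pCO2 = 315 μatm

α₀ = 1 / (1 + K1/[H⁺] + K1K2/[H⁺]²) = 1 / (1 + 10^+2.21 + 10^+1.33)
   = 1 / (1 + 162.18 + 21.380) = 1/184.56 = 0.005418
[CO2*] = α₀ × DIC = 0.005418 × 1.88 = 0.01019 mmol/kg = 10.19 μmol/kg
pCO2 = [CO2*]/KH = 1.019×10^-5 / 3.236×10^-2 = 315 μatm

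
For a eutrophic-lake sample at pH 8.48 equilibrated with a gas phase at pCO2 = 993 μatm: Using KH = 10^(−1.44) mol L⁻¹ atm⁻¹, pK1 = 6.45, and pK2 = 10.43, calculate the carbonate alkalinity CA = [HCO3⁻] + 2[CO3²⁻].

[CO2*] = KH · pCO2 = 10^(−1.44) × 993×10^-6 = 3.605×10^-5 mol/L
α₀ = 1/(1 + K1/[H⁺] + K1K2/[H⁺]²) = 1/(1 + 10^+2.03 + 10^+0.08) = 0.009145
DIC = [CO2*]/α₀ = 3.605×10^-5 / 0.009145 = 3.943 mmol/L
CA = (α₁ + 2α₂)·DIC = (0.9799 + 2×0.01099) × 3.943 = 3.95 mmol/L

CA = 3.95 mmol/L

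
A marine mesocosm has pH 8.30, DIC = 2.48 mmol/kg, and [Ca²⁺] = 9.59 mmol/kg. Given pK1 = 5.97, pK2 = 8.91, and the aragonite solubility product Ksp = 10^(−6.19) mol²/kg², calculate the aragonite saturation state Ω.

Ω = 7.23

α₂ = 1 / (1 + [H⁺]/K2 + [H⁺]²/(K1K2)) = 1 / (1 + 10^+0.61 + 10^-1.72)
   = 1 / (1 + 4.0738 + 0.019055) = 1/5.0929 = 0.1964
[CO3²⁻] = α₂ × DIC = 0.1964 × 2.48 = 0.4870 mmol/kg
Ksp = 10^(−6.19) = 6.457×10^-7
Ω = [Ca²⁺][CO3²⁻]/Ksp = (9.59×10^-3)(4.870×10^-4) / 6.457×10^-7 = 7.23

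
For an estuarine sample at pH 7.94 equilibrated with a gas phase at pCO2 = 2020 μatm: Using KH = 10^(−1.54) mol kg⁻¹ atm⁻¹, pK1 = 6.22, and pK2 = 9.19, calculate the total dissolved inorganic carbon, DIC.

[CO2*] = KH · pCO2 = 10^(−1.54) × 2020×10^-6 = 5.826×10^-5 mol/kg
α₀ = 1/(1 + K1/[H⁺] + K1K2/[H⁺]²) = 1/(1 + 10^+1.72 + 10^+0.47) = 0.01772
DIC = [CO2*]/α₀ = 5.826×10^-5 / 0.01772 = 3.29 mmol/kg

DIC = 3.29 mmol/kg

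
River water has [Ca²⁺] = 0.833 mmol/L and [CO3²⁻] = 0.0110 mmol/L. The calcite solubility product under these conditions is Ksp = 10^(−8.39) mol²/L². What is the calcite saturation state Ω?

Ksp = 10^(−8.39) = 4.074×10^-9
Ω = [Ca²⁺][CO3²⁻]/Ksp = (0.833×10^-3)(0.0110×10^-3) / 4.074×10^-9 = 2.25

Ω = 2.25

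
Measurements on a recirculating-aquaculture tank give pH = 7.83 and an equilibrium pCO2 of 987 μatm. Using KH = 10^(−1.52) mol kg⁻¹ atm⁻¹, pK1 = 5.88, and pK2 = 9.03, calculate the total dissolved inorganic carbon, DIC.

[CO2*] = KH · pCO2 = 10^(−1.52) × 987×10^-6 = 2.981×10^-5 mol/kg
α₀ = 1/(1 + K1/[H⁺] + K1K2/[H⁺]²) = 1/(1 + 10^+1.95 + 10^+0.75) = 0.01044
DIC = [CO2*]/α₀ = 2.981×10^-5 / 0.01044 = 2.85 mmol/kg

DIC = 2.85 mmol/kg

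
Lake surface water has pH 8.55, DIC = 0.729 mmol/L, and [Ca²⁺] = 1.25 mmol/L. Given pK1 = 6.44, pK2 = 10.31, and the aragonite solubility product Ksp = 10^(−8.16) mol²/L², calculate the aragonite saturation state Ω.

Ω = 2.23

α₂ = 1 / (1 + [H⁺]/K2 + [H⁺]²/(K1K2)) = 1 / (1 + 10^+1.76 + 10^-0.35)
   = 1 / (1 + 57.544 + 0.44668) = 1/58.991 = 0.01695
[CO3²⁻] = α₂ × DIC = 0.01695 × 0.729 = 0.01236 mmol/L = 12.36 μmol/L
Ksp = 10^(−8.16) = 6.918×10^-9
Ω = [Ca²⁺][CO3²⁻]/Ksp = (1.25×10^-3)(1.236×10^-5) / 6.918×10^-9 = 2.23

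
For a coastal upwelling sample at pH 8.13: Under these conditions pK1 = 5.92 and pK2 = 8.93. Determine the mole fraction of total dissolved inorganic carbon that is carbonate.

α₂ = 0.136

α₂ = 1 / (1 + [H⁺]/K2 + [H⁺]²/(K1K2)) = 1 / (1 + 10^+0.80 + 10^-1.41)
   = 1 / (1 + 6.3096 + 0.038905) = 1/7.3485 = 0.1361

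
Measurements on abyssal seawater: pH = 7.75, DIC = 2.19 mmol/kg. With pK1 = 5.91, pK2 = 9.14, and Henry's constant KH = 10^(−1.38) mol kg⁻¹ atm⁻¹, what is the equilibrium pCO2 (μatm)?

α₀ = 1 / (1 + K1/[H⁺] + K1K2/[H⁺]²) = 1 / (1 + 10^+1.84 + 10^+0.45)
   = 1 / (1 + 69.183 + 2.8184) = 1/73.001 = 0.01370
[CO2*] = α₀ × DIC = 0.01370 × 2.19 = 0.03000 mmol/kg
pCO2 = [CO2*]/KH = 3.000×10^-5 / 4.169×10^-2 = 720 μatm

pCO2 = 720 μatm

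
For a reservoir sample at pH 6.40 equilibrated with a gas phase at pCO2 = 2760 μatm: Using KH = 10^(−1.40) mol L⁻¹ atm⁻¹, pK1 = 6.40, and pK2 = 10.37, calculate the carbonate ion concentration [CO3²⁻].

[CO2*] = KH · pCO2 = 10^(−1.40) × 2760×10^-6 = 1.099×10^-4 mol/L
α₀ = 1/(1 + K1/[H⁺] + K1K2/[H⁺]²) = 1/(1 + 10^+0.00 + 10^-3.97) = 0.5000
DIC = [CO2*]/α₀ = 1.099×10^-4 / 0.5000 = 0.2198 mmol/L
[CO3²⁻] = α₂·DIC; α₂ = 5.357×10^-5, so [CO3²⁻] = 5.357×10^-5 × 0.2198 = 1.18×10^-5 mmol/L = 0.0118 μmol/L

[CO3²⁻] = 0.0118 μmol/L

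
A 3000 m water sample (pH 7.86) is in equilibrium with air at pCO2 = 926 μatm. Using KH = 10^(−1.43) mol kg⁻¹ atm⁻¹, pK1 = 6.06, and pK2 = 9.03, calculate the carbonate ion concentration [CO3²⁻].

[CO3²⁻] = 0.147 mmol/kg

[CO2*] = KH · pCO2 = 10^(−1.43) × 926×10^-6 = 3.440×10^-5 mol/kg
α₀ = 1/(1 + K1/[H⁺] + K1K2/[H⁺]²) = 1/(1 + 10^+1.80 + 10^+0.63) = 0.01463
DIC = [CO2*]/α₀ = 3.440×10^-5 / 0.01463 = 2.352 mmol/kg
[CO3²⁻] = α₂·DIC; α₂ = 0.06240, so [CO3²⁻] = 0.06240 × 2.352 = 0.147 mmol/kg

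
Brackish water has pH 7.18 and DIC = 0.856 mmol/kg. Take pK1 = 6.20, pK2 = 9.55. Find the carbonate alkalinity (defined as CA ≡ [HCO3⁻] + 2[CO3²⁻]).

CA = 0.778 mmol/kg

CA = [HCO3⁻] + 2[CO3²⁻] = (α₁ + 2α₂)·DIC
At pH 7.18: [H⁺]/K1 = 10^-0.98 = 0.10471, K2/[H⁺] = 10^-2.37 = 0.0042658
α₁ = 1/(1 + 0.10471 + 0.0042658) = 1/1.1090 = 0.9017; α₂ = α₁·K2/[H⁺] = 0.003847
α₁ + 2α₂ = 0.9094
CA = 0.9094 × 0.856 = 0.778 mmol/kg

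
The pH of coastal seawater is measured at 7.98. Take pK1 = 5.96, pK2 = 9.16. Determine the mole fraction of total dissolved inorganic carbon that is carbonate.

α₂ = 0.0614

α₂ = 1 / (1 + [H⁺]/K2 + [H⁺]²/(K1K2)) = 1 / (1 + 10^+1.18 + 10^-0.84)
   = 1 / (1 + 15.136 + 0.14454) = 1/16.280 = 0.06142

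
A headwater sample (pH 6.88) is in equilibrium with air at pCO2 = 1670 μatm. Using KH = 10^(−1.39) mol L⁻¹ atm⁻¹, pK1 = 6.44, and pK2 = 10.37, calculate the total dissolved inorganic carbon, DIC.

[CO2*] = KH · pCO2 = 10^(−1.39) × 1670×10^-6 = 6.803×10^-5 mol/L
α₀ = 1/(1 + K1/[H⁺] + K1K2/[H⁺]²) = 1/(1 + 10^+0.44 + 10^-3.05) = 0.2663
DIC = [CO2*]/α₀ = 6.803×10^-5 / 0.2663 = 0.255 mmol/L

DIC = 0.255 mmol/L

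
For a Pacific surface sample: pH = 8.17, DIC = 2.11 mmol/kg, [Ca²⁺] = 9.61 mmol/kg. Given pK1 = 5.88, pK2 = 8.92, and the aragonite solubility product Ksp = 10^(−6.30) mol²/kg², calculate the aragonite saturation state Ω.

Ω = 6.08

α₂ = 1 / (1 + [H⁺]/K2 + [H⁺]²/(K1K2)) = 1 / (1 + 10^+0.75 + 10^-1.54)
   = 1 / (1 + 5.6234 + 0.028840) = 1/6.6523 = 0.1503
[CO3²⁻] = α₂ × DIC = 0.1503 × 2.11 = 0.3172 mmol/kg
Ksp = 10^(−6.30) = 5.012×10^-7
Ω = [Ca²⁺][CO3²⁻]/Ksp = (9.61×10^-3)(3.172×10^-4) / 5.012×10^-7 = 6.08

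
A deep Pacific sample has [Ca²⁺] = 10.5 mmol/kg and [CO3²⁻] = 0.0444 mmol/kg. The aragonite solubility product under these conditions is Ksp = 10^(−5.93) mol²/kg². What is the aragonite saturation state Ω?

Ω = 0.397

Ksp = 10^(−5.93) = 1.175×10^-6
Ω = [Ca²⁺][CO3²⁻]/Ksp = (10.5×10^-3)(0.0444×10^-3) / 1.175×10^-6 = 0.397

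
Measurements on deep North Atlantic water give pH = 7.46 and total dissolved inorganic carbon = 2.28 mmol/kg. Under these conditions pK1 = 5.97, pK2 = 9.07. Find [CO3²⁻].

[CO3²⁻] = 0.0530 mmol/kg

α₂ = 1 / (1 + [H⁺]/K2 + [H⁺]²/(K1K2)) = 1 / (1 + 10^+1.61 + 10^+0.12)
   = 1 / (1 + 40.738 + 1.3183) = 1/43.056 = 0.02323
[CO3²⁻] = α₂ × DIC = 0.02323 × 2.28 = 0.0530 mmol/kg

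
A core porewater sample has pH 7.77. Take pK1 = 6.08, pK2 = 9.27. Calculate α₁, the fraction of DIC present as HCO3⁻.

α₁ = 1 / (1 + [H⁺]/K1 + K2/[H⁺]) = 1 / (1 + 10^-1.69 + 10^-1.50)
   = 1 / (1 + 0.020417 + 0.031623) = 1/1.0520 = 0.9505

α₁ = 0.951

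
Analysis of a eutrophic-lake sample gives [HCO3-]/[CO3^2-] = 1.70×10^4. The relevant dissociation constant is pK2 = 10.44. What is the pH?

From K2 = [H⁺][CO3^2-]/[HCO3-]:  pH = pK2 − log₁₀([HCO3-]/[CO3^2-])
log₁₀(1.70×10^4) = +4.230
pH = 10.44 − (+4.230) = 6.21

pH = 6.21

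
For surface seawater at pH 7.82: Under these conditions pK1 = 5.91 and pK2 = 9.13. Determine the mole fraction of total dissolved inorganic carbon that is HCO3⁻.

α₁ = 0.942

α₁ = 1 / (1 + [H⁺]/K1 + K2/[H⁺]) = 1 / (1 + 10^-1.91 + 10^-1.31)
   = 1 / (1 + 0.012303 + 0.048978) = 1/1.0613 = 0.9423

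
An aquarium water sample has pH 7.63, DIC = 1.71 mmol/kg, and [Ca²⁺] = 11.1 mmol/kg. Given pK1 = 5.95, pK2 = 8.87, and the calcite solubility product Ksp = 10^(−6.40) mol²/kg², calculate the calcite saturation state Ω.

α₂ = 1 / (1 + [H⁺]/K2 + [H⁺]²/(K1K2)) = 1 / (1 + 10^+1.24 + 10^-0.44)
   = 1 / (1 + 17.378 + 0.36308) = 1/18.741 = 0.05336
[CO3²⁻] = α₂ × DIC = 0.05336 × 1.71 = 0.09124 mmol/kg
Ksp = 10^(−6.40) = 3.981×10^-7
Ω = [Ca²⁺][CO3²⁻]/Ksp = (11.1×10^-3)(9.124×10^-5) / 3.981×10^-7 = 2.54

Ω = 2.54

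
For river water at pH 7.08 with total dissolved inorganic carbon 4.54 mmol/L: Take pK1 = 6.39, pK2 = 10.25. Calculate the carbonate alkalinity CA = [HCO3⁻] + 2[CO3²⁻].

CA = 3.77 mmol/L

CA = [HCO3⁻] + 2[CO3²⁻] = (α₁ + 2α₂)·DIC
At pH 7.08: [H⁺]/K1 = 10^-0.69 = 0.20417, K2/[H⁺] = 10^-3.17 = 0.00067608
α₁ = 1/(1 + 0.20417 + 0.00067608) = 1/1.2048 = 0.8300; α₂ = α₁·K2/[H⁺] = 0.0005611
α₁ + 2α₂ = 0.8311
CA = 0.8311 × 4.54 = 3.77 mmol/L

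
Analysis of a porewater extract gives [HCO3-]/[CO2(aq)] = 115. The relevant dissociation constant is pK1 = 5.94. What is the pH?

From K1 = [H⁺][HCO3-]/[CO2(aq)]:  pH = pK1 + log₁₀([HCO3-]/[CO2(aq)])
log₁₀(115) = +2.061
pH = 5.94 + (+2.061) = 8.00

pH = 8.00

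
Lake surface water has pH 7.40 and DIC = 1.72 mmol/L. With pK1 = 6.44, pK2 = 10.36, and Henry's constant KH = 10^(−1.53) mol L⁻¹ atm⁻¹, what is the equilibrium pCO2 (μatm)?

α₀ = 1 / (1 + K1/[H⁺] + K1K2/[H⁺]²) = 1 / (1 + 10^+0.96 + 10^-2.00)
   = 1 / (1 + 9.1201 + 0.010000) = 1/10.130 = 0.09872
[CO2*] = α₀ × DIC = 0.09872 × 1.72 = 0.1698 mmol/L
pCO2 = [CO2*]/KH = 1.698×10^-4 / 2.951×10^-2 = 5750 μatm

pCO2 = 5750 μatm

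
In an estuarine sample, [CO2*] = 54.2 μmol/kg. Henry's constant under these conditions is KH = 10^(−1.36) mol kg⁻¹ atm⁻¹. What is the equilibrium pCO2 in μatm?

KH = 10^(−1.36) = 4.365×10^-2 mol kg⁻¹ atm⁻¹
pCO2 = [CO2*]/KH = 54.2×10^-6 / 4.365×10^-2 = 1.24×10^-3 atm = 1240 μatm

pCO2 = 1240 μatm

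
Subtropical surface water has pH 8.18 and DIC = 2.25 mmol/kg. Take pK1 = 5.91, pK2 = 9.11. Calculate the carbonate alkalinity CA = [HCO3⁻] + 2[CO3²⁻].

CA = 2.47 mmol/kg

CA = [HCO3⁻] + 2[CO3²⁻] = (α₁ + 2α₂)·DIC
At pH 8.18: [H⁺]/K1 = 10^-2.27 = 0.0053703, K2/[H⁺] = 10^-0.93 = 0.11749
α₁ = 1/(1 + 0.0053703 + 0.11749) = 1/1.1229 = 0.8906; α₂ = α₁·K2/[H⁺] = 0.1046
α₁ + 2α₂ = 1.0999
CA = 1.0999 × 2.25 = 2.47 mmol/kg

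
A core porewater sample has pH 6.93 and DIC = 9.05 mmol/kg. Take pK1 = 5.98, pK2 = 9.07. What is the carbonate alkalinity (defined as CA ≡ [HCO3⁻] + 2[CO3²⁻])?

CA = [HCO3⁻] + 2[CO3²⁻] = (α₁ + 2α₂)·DIC
At pH 6.93: [H⁺]/K1 = 10^-0.95 = 0.11220, K2/[H⁺] = 10^-2.14 = 0.0072444
α₁ = 1/(1 + 0.11220 + 0.0072444) = 1/1.1194 = 0.8933; α₂ = α₁·K2/[H⁺] = 0.006471
α₁ + 2α₂ = 0.9062
CA = 0.9062 × 9.05 = 8.20 mmol/kg

CA = 8.20 mmol/kg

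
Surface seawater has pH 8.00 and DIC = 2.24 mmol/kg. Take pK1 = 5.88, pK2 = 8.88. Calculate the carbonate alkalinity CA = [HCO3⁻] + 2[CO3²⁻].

CA = [HCO3⁻] + 2[CO3²⁻] = (α₁ + 2α₂)·DIC
At pH 8.00: [H⁺]/K1 = 10^-2.12 = 0.0075858, K2/[H⁺] = 10^-0.88 = 0.13183
α₁ = 1/(1 + 0.0075858 + 0.13183) = 1/1.1394 = 0.8776; α₂ = α₁·K2/[H⁺] = 0.1157
α₁ + 2α₂ = 1.1090
CA = 1.1090 × 2.24 = 2.48 mmol/kg

CA = 2.48 mmol/kg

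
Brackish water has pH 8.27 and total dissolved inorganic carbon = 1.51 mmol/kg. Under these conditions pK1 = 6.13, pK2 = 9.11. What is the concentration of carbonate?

[CO3²⁻] = 0.189 mmol/kg

α₂ = 1 / (1 + [H⁺]/K2 + [H⁺]²/(K1K2)) = 1 / (1 + 10^+0.84 + 10^-1.30)
   = 1 / (1 + 6.9183 + 0.050119) = 1/7.9684 = 0.1255
[CO3²⁻] = α₂ × DIC = 0.1255 × 1.51 = 0.189 mmol/kg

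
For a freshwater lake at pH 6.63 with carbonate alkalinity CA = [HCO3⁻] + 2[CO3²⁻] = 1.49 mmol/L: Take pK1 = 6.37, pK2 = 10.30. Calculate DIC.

CA = [HCO3⁻] + 2[CO3²⁻] = (α₁ + 2α₂)·DIC
At pH 6.63: [H⁺]/K1 = 10^-0.26 = 0.54954, K2/[H⁺] = 10^-3.67 = 0.00021380
α₁ = 1/(1 + 0.54954 + 0.00021380) = 1/1.5498 = 0.6453; α₂ = α₁·K2/[H⁺] = 0.0001380
α₁ + 2α₂ = 0.6455
DIC = CA / (α₁ + 2α₂) = 1.49 / 0.6455 = 2.31 mmol/L

DIC = 2.31 mmol/L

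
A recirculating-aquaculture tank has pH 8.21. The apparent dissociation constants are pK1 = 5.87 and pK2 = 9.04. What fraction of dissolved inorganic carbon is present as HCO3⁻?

α₁ = 0.868

α₁ = 1 / (1 + [H⁺]/K1 + K2/[H⁺]) = 1 / (1 + 10^-2.34 + 10^-0.83)
   = 1 / (1 + 0.0045709 + 0.14791) = 1/1.1525 = 0.8677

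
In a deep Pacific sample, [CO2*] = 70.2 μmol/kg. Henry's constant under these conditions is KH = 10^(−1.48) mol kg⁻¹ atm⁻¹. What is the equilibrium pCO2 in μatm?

pCO2 = 2120 μatm

KH = 10^(−1.48) = 3.311×10^-2 mol kg⁻¹ atm⁻¹
pCO2 = [CO2*]/KH = 70.2×10^-6 / 3.311×10^-2 = 2.12×10^-3 atm = 2120 μatm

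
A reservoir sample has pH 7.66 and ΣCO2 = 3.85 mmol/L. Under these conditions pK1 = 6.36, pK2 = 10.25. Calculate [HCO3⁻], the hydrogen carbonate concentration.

[HCO3⁻] = 3.66 mmol/L

α₁ = 1 / (1 + [H⁺]/K1 + K2/[H⁺]) = 1 / (1 + 10^-1.30 + 10^-2.59)
   = 1 / (1 + 0.050119 + 0.0025704) = 1/1.0527 = 0.9499
[HCO3⁻] = α₁ × DIC = 0.9499 × 3.85 = 3.66 mmol/L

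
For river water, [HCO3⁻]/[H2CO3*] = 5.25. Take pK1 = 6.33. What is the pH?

From K1 = [H⁺][HCO3⁻]/[H2CO3*]:  pH = pK1 + log₁₀([HCO3⁻]/[H2CO3*])
log₁₀(5.25) = +0.720
pH = 6.33 + (+0.720) = 7.05

pH = 7.05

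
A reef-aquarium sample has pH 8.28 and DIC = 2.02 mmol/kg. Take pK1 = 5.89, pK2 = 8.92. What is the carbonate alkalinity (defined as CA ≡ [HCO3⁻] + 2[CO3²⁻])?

CA = [HCO3⁻] + 2[CO3²⁻] = (α₁ + 2α₂)·DIC
At pH 8.28: [H⁺]/K1 = 10^-2.39 = 0.0040738, K2/[H⁺] = 10^-0.64 = 0.22909
α₁ = 1/(1 + 0.0040738 + 0.22909) = 1/1.2332 = 0.8109; α₂ = α₁·K2/[H⁺] = 0.1858
α₁ + 2α₂ = 1.1825
CA = 1.1825 × 2.02 = 2.39 mmol/kg

CA = 2.39 mmol/kg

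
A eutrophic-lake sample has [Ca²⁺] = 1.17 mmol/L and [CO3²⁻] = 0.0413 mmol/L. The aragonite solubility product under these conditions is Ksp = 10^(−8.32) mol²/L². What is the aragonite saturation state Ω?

Ω = 10.1

Ksp = 10^(−8.32) = 4.786×10^-9
Ω = [Ca²⁺][CO3²⁻]/Ksp = (1.17×10^-3)(0.0413×10^-3) / 4.786×10^-9 = 10.1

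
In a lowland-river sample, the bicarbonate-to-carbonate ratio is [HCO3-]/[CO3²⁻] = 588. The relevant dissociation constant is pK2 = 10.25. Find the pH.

From K2 = [H⁺][CO3²⁻]/[HCO3-]:  pH = pK2 − log₁₀([HCO3-]/[CO3²⁻])
log₁₀(588) = +2.769
pH = 10.25 − (+2.769) = 7.48

pH = 7.48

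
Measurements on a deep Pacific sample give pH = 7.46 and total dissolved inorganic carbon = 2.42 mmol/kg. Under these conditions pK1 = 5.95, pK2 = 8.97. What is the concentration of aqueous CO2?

[CO2*] = 0.0704 mmol/kg

α₀ = 1 / (1 + K1/[H⁺] + K1K2/[H⁺]²) = 1 / (1 + 10^+1.51 + 10^-0.00)
   = 1 / (1 + 32.359 + 1.0000) = 1/34.359 = 0.02910
[CO2*] = α₀ × DIC = 0.02910 × 2.42 = 0.0704 mmol/kg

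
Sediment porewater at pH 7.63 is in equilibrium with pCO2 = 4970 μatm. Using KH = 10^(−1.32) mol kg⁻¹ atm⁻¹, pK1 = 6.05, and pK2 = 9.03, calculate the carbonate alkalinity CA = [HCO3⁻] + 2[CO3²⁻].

CA = 9.76 mmol/kg

[CO2*] = KH · pCO2 = 10^(−1.32) × 4970×10^-6 = 2.379×10^-4 mol/kg
α₀ = 1/(1 + K1/[H⁺] + K1K2/[H⁺]²) = 1/(1 + 10^+1.58 + 10^+0.18) = 0.02467
DIC = [CO2*]/α₀ = 2.379×10^-4 / 0.02467 = 9.642 mmol/kg
CA = (α₁ + 2α₂)·DIC = (0.9380 + 2×0.03734) × 9.642 = 9.76 mmol/kg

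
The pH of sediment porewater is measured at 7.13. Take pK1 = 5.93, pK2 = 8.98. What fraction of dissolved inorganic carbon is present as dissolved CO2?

α₀ = 0.0586

α₀ = 1 / (1 + K1/[H⁺] + K1K2/[H⁺]²) = 1 / (1 + 10^+1.20 + 10^-0.65)
   = 1 / (1 + 15.849 + 0.22387) = 1/17.073 = 0.05857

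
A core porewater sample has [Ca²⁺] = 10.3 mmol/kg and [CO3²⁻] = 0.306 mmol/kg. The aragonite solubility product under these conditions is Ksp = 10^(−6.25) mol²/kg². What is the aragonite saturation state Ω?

Ω = 5.60

Ksp = 10^(−6.25) = 5.623×10^-7
Ω = [Ca²⁺][CO3²⁻]/Ksp = (10.3×10^-3)(0.306×10^-3) / 5.623×10^-7 = 5.60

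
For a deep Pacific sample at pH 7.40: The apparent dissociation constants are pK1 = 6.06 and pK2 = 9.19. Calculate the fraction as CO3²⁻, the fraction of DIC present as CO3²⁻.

α₂ = 1 / (1 + [H⁺]/K2 + [H⁺]²/(K1K2)) = 1 / (1 + 10^+1.79 + 10^+0.45)
   = 1 / (1 + 61.660 + 2.8184) = 1/65.478 = 0.01527

α₂ = 0.0153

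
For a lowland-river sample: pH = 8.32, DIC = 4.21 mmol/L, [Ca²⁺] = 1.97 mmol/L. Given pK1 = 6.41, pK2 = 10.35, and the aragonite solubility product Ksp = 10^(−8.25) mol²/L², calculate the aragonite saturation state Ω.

Ω = 13.5

α₂ = 1 / (1 + [H⁺]/K2 + [H⁺]²/(K1K2)) = 1 / (1 + 10^+2.03 + 10^+0.12)
   = 1 / (1 + 107.15 + 1.3183) = 1/109.47 = 0.009135
[CO3²⁻] = α₂ × DIC = 0.009135 × 4.21 = 0.03846 mmol/L
Ksp = 10^(−8.25) = 5.623×10^-9
Ω = [Ca²⁺][CO3²⁻]/Ksp = (1.97×10^-3)(3.846×10^-5) / 5.623×10^-9 = 13.5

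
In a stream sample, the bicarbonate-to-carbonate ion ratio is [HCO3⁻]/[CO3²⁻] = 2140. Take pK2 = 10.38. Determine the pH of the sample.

From K2 = [H⁺][CO3²⁻]/[HCO3⁻]:  pH = pK2 − log₁₀([HCO3⁻]/[CO3²⁻])
log₁₀(2140) = +3.330
pH = 10.38 − (+3.330) = 7.05

pH = 7.05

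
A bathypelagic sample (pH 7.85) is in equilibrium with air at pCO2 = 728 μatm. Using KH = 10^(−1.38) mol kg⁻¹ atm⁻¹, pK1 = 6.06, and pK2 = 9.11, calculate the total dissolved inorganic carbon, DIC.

[CO2*] = KH · pCO2 = 10^(−1.38) × 728×10^-6 = 3.035×10^-5 mol/kg
α₀ = 1/(1 + K1/[H⁺] + K1K2/[H⁺]²) = 1/(1 + 10^+1.79 + 10^+0.53) = 0.01514
DIC = [CO2*]/α₀ = 3.035×10^-5 / 0.01514 = 2.00 mmol/kg

DIC = 2.00 mmol/kg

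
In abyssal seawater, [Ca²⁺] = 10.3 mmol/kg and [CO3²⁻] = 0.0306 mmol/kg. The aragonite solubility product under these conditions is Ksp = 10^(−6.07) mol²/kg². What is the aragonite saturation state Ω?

Ksp = 10^(−6.07) = 8.511×10^-7
Ω = [Ca²⁺][CO3²⁻]/Ksp = (10.3×10^-3)(0.0306×10^-3) / 8.511×10^-7 = 0.370

Ω = 0.370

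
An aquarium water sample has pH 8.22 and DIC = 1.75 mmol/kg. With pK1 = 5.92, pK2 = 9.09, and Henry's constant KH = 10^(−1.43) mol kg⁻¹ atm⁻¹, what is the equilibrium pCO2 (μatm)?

pCO2 = 207 μatm

α₀ = 1 / (1 + K1/[H⁺] + K1K2/[H⁺]²) = 1 / (1 + 10^+2.30 + 10^+1.43)
   = 1 / (1 + 199.53 + 26.915) = 1/227.44 = 0.004397
[CO2*] = α₀ × DIC = 0.004397 × 1.75 = 0.007694 mmol/kg = 7.694 μmol/kg
pCO2 = [CO2*]/KH = 7.694×10^-6 / 3.715×10^-2 = 207 μatm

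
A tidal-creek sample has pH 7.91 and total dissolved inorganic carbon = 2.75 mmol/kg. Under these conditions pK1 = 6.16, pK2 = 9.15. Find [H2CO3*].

α₀ = 1 / (1 + K1/[H⁺] + K1K2/[H⁺]²) = 1 / (1 + 10^+1.75 + 10^+0.51)
   = 1 / (1 + 56.234 + 3.2359) = 1/60.470 = 0.01654
[CO2*] = α₀ × DIC = 0.01654 × 2.75 = 0.0455 mmol/kg

[CO2*] = 0.0455 mmol/kg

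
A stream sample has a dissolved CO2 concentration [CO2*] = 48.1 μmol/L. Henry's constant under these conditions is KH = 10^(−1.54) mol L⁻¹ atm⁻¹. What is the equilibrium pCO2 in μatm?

KH = 10^(−1.54) = 2.884×10^-2 mol L⁻¹ atm⁻¹
pCO2 = [CO2*]/KH = 48.1×10^-6 / 2.884×10^-2 = 1.67×10^-3 atm = 1670 μatm

pCO2 = 1670 μatm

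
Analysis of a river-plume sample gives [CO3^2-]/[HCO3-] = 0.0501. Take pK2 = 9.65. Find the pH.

From K2 = [H⁺][CO3^2-]/[HCO3-]:  pH = pK2 + log₁₀([CO3^2-]/[HCO3-])
log₁₀(0.0501) = -1.300
pH = 9.65 + (-1.300) = 8.35

pH = 8.35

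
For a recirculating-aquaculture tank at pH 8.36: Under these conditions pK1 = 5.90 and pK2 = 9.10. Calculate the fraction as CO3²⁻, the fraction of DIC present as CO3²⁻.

α₂ = 1 / (1 + [H⁺]/K2 + [H⁺]²/(K1K2)) = 1 / (1 + 10^+0.74 + 10^-1.72)
   = 1 / (1 + 5.4954 + 0.019055) = 1/6.5145 = 0.1535

α₂ = 0.154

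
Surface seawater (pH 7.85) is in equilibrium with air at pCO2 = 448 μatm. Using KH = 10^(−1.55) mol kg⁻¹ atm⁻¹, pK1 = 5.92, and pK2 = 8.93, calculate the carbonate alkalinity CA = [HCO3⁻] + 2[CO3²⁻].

CA = 1.25 mmol/kg

[CO2*] = KH · pCO2 = 10^(−1.55) × 448×10^-6 = 1.263×10^-5 mol/kg
α₀ = 1/(1 + K1/[H⁺] + K1K2/[H⁺]²) = 1/(1 + 10^+1.93 + 10^+0.85) = 0.01073
DIC = [CO2*]/α₀ = 1.263×10^-5 / 0.01073 = 1.177 mmol/kg
CA = (α₁ + 2α₂)·DIC = (0.9133 + 2×0.07597) × 1.177 = 1.25 mmol/kg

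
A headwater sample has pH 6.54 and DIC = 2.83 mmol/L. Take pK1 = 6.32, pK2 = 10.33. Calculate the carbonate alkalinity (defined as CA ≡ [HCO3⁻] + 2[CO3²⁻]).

CA = 1.77 mmol/L

CA = [HCO3⁻] + 2[CO3²⁻] = (α₁ + 2α₂)·DIC
At pH 6.54: [H⁺]/K1 = 10^-0.22 = 0.60256, K2/[H⁺] = 10^-3.79 = 0.00016218
α₁ = 1/(1 + 0.60256 + 0.00016218) = 1/1.6027 = 0.6239; α₂ = α₁·K2/[H⁺] = 0.0001012
α₁ + 2α₂ = 0.6241
CA = 0.6241 × 2.83 = 1.77 mmol/L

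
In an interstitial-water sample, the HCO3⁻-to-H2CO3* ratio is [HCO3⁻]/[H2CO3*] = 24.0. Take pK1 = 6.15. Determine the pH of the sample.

From K1 = [H⁺][HCO3⁻]/[H2CO3*]:  pH = pK1 + log₁₀([HCO3⁻]/[H2CO3*])
log₁₀(24.0) = +1.380
pH = 6.15 + (+1.380) = 7.53

pH = 7.53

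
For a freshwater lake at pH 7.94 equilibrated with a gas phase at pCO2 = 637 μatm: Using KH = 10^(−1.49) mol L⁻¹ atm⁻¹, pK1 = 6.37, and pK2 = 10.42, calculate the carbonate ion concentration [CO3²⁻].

[CO2*] = KH · pCO2 = 10^(−1.49) × 637×10^-6 = 2.061×10^-5 mol/L
α₀ = 1/(1 + K1/[H⁺] + K1K2/[H⁺]²) = 1/(1 + 10^+1.57 + 10^-0.91) = 0.02613
DIC = [CO2*]/α₀ = 2.061×10^-5 / 0.02613 = 0.7890 mmol/L
[CO3²⁻] = α₂·DIC; α₂ = 0.003214, so [CO3²⁻] = 0.003214 × 0.7890 = 0.00254 mmol/L = 2.54 μmol/L

[CO3²⁻] = 2.54 μmol/L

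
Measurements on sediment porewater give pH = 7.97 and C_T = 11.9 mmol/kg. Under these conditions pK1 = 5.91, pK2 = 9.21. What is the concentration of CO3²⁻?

[CO3²⁻] = 0.642 mmol/kg

α₂ = 1 / (1 + [H⁺]/K2 + [H⁺]²/(K1K2)) = 1 / (1 + 10^+1.24 + 10^-0.82)
   = 1 / (1 + 17.378 + 0.15136) = 1/18.529 = 0.05397
[CO3²⁻] = α₂ × DIC = 0.05397 × 11.9 = 0.642 mmol/kg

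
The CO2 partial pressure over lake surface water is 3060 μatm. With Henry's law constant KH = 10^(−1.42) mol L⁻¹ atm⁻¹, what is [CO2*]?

[CO2*] = 116 μmol/L

KH = 10^(−1.42) = 3.802×10^-2 mol L⁻¹ atm⁻¹
[CO2*] = KH · pCO2 = 3.802×10^-2 × 3060×10^-6 atm = 1.16×10^-4 mol/L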